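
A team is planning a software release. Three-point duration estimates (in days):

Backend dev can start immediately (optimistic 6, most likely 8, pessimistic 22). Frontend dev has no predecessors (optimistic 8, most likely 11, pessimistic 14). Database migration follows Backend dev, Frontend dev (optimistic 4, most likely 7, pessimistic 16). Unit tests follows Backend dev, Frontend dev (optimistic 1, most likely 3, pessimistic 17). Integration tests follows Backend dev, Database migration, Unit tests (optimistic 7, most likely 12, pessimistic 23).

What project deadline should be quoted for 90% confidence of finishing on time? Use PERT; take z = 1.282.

te_Backend dev = (6 + 4·8 + 22)/6 = 60/6 = 10; σ²_Backend dev = ((22−6)/6)² = 7.111
te_Frontend dev = (8 + 4·11 + 14)/6 = 66/6 = 11; σ²_Frontend dev = ((14−8)/6)² = 1.000
te_Database migration = (4 + 4·7 + 16)/6 = 48/6 = 8; σ²_Database migration = ((16−4)/6)² = 4.000
te_Unit tests = (1 + 4·3 + 17)/6 = 30/6 = 5; σ²_Unit tests = ((17−1)/6)² = 7.111
te_Integration tests = (7 + 4·12 + 23)/6 = 78/6 = 13; σ²_Integration tests = ((23−7)/6)² = 7.111

Forward pass:
ES_Backend dev = 0; EF_Backend dev = 10
ES_Frontend dev = 0; EF_Frontend dev = 11
ES_Database migration = max(EF_Backend dev=10, EF_Frontend dev=11) = 11; EF_Database migration = 11+8 = 19
ES_Unit tests = max(EF_Backend dev=10, EF_Frontend dev=11) = 11; EF_Unit tests = 11+5 = 16
ES_Integration tests = max(EF_Backend dev=10, EF_Database migration=19, EF_Unit tests=16) = 19; EF_Integration tests = 19+13 = 32
Expected project duration μ = 32 days. Critical path: Frontend dev → Database migration → Integration tests.

Variance along critical path = 1.000 + 4.000 + 7.111 = 12.111; σ = 3.480 days.
D = μ + z·σ = 32 + 1.282·3.480 = 36.5 days

36.5 days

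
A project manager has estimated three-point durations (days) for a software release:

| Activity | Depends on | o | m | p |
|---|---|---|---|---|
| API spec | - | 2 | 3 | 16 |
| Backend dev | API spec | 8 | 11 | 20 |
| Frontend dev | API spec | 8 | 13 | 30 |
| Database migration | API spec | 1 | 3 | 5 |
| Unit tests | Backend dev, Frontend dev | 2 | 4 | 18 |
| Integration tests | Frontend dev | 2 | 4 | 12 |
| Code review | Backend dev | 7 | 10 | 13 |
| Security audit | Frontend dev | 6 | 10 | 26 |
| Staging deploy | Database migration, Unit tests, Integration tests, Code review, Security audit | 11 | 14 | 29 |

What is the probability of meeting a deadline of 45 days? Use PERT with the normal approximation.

te_API spec = (2 + 4·3 + 16)/6 = 30/6 = 5; σ²_API spec = ((16−2)/6)² = 5.444
te_Backend dev = (8 + 4·11 + 20)/6 = 72/6 = 12; σ²_Backend dev = ((20−8)/6)² = 4.000
te_Frontend dev = (8 + 4·13 + 30)/6 = 90/6 = 15; σ²_Frontend dev = ((30−8)/6)² = 13.444
te_Database migration = (1 + 4·3 + 5)/6 = 18/6 = 3; σ²_Database migration = ((5−1)/6)² = 0.444
te_Unit tests = (2 + 4·4 + 18)/6 = 36/6 = 6; σ²_Unit tests = ((18−2)/6)² = 7.111
te_Integration tests = (2 + 4·4 + 12)/6 = 30/6 = 5; σ²_Integration tests = ((12−2)/6)² = 2.778
te_Code review = (7 + 4·10 + 13)/6 = 60/6 = 10; σ²_Code review = ((13−7)/6)² = 1.000
te_Security audit = (6 + 4·10 + 26)/6 = 72/6 = 12; σ²_Security audit = ((26−6)/6)² = 11.111
te_Staging deploy = (11 + 4·14 + 29)/6 = 96/6 = 16; σ²_Staging deploy = ((29−11)/6)² = 9.000

Forward pass:
ES_API spec = 0; EF_API spec = 5
ES_Backend dev = 5; EF_Backend dev = 5+12 = 17
ES_Frontend dev = 5; EF_Frontend dev = 5+15 = 20
ES_Database migration = 5; EF_Database migration = 5+3 = 8
ES_Unit tests = max(EF_Backend dev=17, EF_Frontend dev=20) = 20; EF_Unit tests = 20+6 = 26
ES_Integration tests = 20; EF_Integration tests = 20+5 = 25
ES_Code review = 17; EF_Code review = 17+10 = 27
ES_Security audit = 20; EF_Security audit = 20+12 = 32
ES_Staging deploy = max(EF_Database migration=8, EF_Unit tests=26, EF_Integration tests=25, EF_Code review=27, EF_Security audit=32) = 32; EF_Staging deploy = 32+16 = 48
Expected project duration μ = 48 days. Critical path: API spec → Frontend dev → Security audit → Staging deploy.

Variance along critical path = 5.444 + 13.444 + 11.111 + 9.000 = 39.000; σ = √39.000 = 6.245 days.
Z = (45 − 48) / 6.245 = -0.480
P(T ≤ 45) = Φ(-0.480) ≈ 0.315

0.315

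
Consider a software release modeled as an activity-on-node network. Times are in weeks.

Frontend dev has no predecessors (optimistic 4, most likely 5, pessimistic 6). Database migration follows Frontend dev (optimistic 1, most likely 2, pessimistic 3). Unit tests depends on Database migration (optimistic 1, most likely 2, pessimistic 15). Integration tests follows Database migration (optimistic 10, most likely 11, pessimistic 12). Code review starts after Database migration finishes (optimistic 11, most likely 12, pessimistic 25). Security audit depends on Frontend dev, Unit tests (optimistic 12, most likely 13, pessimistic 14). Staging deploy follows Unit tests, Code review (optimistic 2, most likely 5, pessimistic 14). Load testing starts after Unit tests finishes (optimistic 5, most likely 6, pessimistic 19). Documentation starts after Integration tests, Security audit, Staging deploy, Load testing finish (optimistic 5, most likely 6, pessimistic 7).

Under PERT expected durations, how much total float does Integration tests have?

9 weeks

te_Frontend dev = (4 + 4·5 + 6)/6 = 30/6 = 5
te_Database migration = (1 + 4·2 + 3)/6 = 12/6 = 2
te_Unit tests = (1 + 4·2 + 15)/6 = 24/6 = 4
te_Integration tests = (10 + 4·11 + 12)/6 = 66/6 = 11
te_Code review = (11 + 4·12 + 25)/6 = 84/6 = 14
te_Security audit = (12 + 4·13 + 14)/6 = 78/6 = 13
te_Staging deploy = (2 + 4·5 + 14)/6 = 36/6 = 6
te_Load testing = (5 + 4·6 + 19)/6 = 48/6 = 8
te_Documentation = (5 + 4·6 + 7)/6 = 36/6 = 6

Forward pass:
ES_Frontend dev = 0; EF_Frontend dev = 5
ES_Database migration = 5; EF_Database migration = 5+2 = 7
ES_Unit tests = 7; EF_Unit tests = 7+4 = 11
ES_Integration tests = 7; EF_Integration tests = 7+11 = 18
ES_Code review = 7; EF_Code review = 7+14 = 21
ES_Security audit = max(EF_Frontend dev=5, EF_Unit tests=11) = 11; EF_Security audit = 11+13 = 24
ES_Staging deploy = max(EF_Unit tests=11, EF_Code review=21) = 21; EF_Staging deploy = 21+6 = 27
ES_Load testing = 11; EF_Load testing = 11+8 = 19
ES_Documentation = max(EF_Integration tests=18, EF_Security audit=24, EF_Staging deploy=27, EF_Load testing=19) = 27; EF_Documentation = 27+6 = 33
Expected project duration μ = 33 weeks. Critical path: Frontend dev → Database migration → Code review → Staging deploy → Documentation.

Backward pass:
LF_Documentation = 33; LS_Documentation = 33−6 = 27
LF_Load testing = LS_Documentation = 27; LS_Load testing = 27−8 = 19
LF_Staging deploy = LS_Documentation = 27; LS_Staging deploy = 27−6 = 21
LF_Security audit = LS_Documentation = 27; LS_Security audit = 27−13 = 14
LF_Code review = LS_Staging deploy = 21; LS_Code review = 21−14 = 7
LF_Integration tests = LS_Documentation = 27; LS_Integration tests = 27−11 = 16
LF_Unit tests = min(LS_Security audit=14, LS_Staging deploy=21, LS_Load testing=19) = 14; LS_Unit tests = 14−4 = 10
LF_Database migration = min(LS_Unit tests=10, LS_Integration tests=16, LS_Code review=7) = 7; LS_Database migration = 7−2 = 5
LF_Frontend dev = min(LS_Database migration=5, LS_Security audit=14) = 5; LS_Frontend dev = 5−5 = 0
Slack_Integration tests = LS_Integration tests − ES_Integration tests = 16 − 7 = 9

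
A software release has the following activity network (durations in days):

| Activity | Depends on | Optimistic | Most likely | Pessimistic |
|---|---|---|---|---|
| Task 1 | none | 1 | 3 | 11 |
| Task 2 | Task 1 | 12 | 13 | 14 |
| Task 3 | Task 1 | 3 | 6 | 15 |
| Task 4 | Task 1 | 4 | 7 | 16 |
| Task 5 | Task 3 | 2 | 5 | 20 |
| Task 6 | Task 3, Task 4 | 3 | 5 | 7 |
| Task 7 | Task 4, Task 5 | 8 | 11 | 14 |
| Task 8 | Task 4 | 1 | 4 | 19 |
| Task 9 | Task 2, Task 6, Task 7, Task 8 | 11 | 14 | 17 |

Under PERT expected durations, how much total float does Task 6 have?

12 days

te_Task 1 = (1 + 4·3 + 11)/6 = 24/6 = 4
te_Task 2 = (12 + 4·13 + 14)/6 = 78/6 = 13
te_Task 3 = (3 + 4·6 + 15)/6 = 42/6 = 7
te_Task 4 = (4 + 4·7 + 16)/6 = 48/6 = 8
te_Task 5 = (2 + 4·5 + 20)/6 = 42/6 = 7
te_Task 6 = (3 + 4·5 + 7)/6 = 30/6 = 5
te_Task 7 = (8 + 4·11 + 14)/6 = 66/6 = 11
te_Task 8 = (1 + 4·4 + 19)/6 = 36/6 = 6
te_Task 9 = (11 + 4·14 + 17)/6 = 84/6 = 14

Forward pass:
ES_Task 1 = 0; EF_Task 1 = 4
ES_Task 2 = 4; EF_Task 2 = 4+13 = 17
ES_Task 3 = 4; EF_Task 3 = 4+7 = 11
ES_Task 4 = 4; EF_Task 4 = 4+8 = 12
ES_Task 5 = 11; EF_Task 5 = 11+7 = 18
ES_Task 6 = max(EF_Task 3=11, EF_Task 4=12) = 12; EF_Task 6 = 12+5 = 17
ES_Task 7 = max(EF_Task 4=12, EF_Task 5=18) = 18; EF_Task 7 = 18+11 = 29
ES_Task 8 = 12; EF_Task 8 = 12+6 = 18
ES_Task 9 = max(EF_Task 2=17, EF_Task 6=17, EF_Task 7=29, EF_Task 8=18) = 29; EF_Task 9 = 29+14 = 43
Expected project duration μ = 43 days. Critical path: Task 1 → Task 3 → Task 5 → Task 7 → Task 9.

Backward pass:
LF_Task 9 = 43; LS_Task 9 = 43−14 = 29
LF_Task 8 = LS_Task 9 = 29; LS_Task 8 = 29−6 = 23
LF_Task 7 = LS_Task 9 = 29; LS_Task 7 = 29−11 = 18
LF_Task 6 = LS_Task 9 = 29; LS_Task 6 = 29−5 = 24
LF_Task 5 = LS_Task 7 = 18; LS_Task 5 = 18−7 = 11
LF_Task 4 = min(LS_Task 6=24, LS_Task 7=18, LS_Task 8=23) = 18; LS_Task 4 = 18−8 = 10
LF_Task 3 = min(LS_Task 5=11, LS_Task 6=24) = 11; LS_Task 3 = 11−7 = 4
LF_Task 2 = LS_Task 9 = 29; LS_Task 2 = 29−13 = 16
LF_Task 1 = min(LS_Task 2=16, LS_Task 3=4, LS_Task 4=10) = 4; LS_Task 1 = 4−4 = 0
Slack_Task 6 = LS_Task 6 − ES_Task 6 = 24 − 12 = 12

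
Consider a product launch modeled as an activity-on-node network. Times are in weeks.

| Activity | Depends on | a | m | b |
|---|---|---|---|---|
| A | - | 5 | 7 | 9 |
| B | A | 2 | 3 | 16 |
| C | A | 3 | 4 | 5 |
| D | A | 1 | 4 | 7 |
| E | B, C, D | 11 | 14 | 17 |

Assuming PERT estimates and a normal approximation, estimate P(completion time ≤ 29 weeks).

te_A = (5 + 4·7 + 9)/6 = 42/6 = 7; σ²_A = ((9−5)/6)² = 0.444
te_B = (2 + 4·3 + 16)/6 = 30/6 = 5; σ²_B = ((16−2)/6)² = 5.444
te_C = (3 + 4·4 + 5)/6 = 24/6 = 4; σ²_C = ((5−3)/6)² = 0.111
te_D = (1 + 4·4 + 7)/6 = 24/6 = 4; σ²_D = ((7−1)/6)² = 1.000
te_E = (11 + 4·14 + 17)/6 = 84/6 = 14; σ²_E = ((17−11)/6)² = 1.000

Forward pass:
ES_A = 0; EF_A = 7
ES_B = 7; EF_B = 7+5 = 12
ES_C = 7; EF_C = 7+4 = 11
ES_D = 7; EF_D = 7+4 = 11
ES_E = max(EF_B=12, EF_C=11, EF_D=11) = 12; EF_E = 12+14 = 26
Expected project duration μ = 26 weeks. Critical path: A → B → E.

Variance along critical path = 0.444 + 5.444 + 1.000 = 6.889; σ = √6.889 = 2.625 weeks.
Z = (29 − 26) / 2.625 = 1.143
P(T ≤ 29) = Φ(1.143) ≈ 0.873

0.873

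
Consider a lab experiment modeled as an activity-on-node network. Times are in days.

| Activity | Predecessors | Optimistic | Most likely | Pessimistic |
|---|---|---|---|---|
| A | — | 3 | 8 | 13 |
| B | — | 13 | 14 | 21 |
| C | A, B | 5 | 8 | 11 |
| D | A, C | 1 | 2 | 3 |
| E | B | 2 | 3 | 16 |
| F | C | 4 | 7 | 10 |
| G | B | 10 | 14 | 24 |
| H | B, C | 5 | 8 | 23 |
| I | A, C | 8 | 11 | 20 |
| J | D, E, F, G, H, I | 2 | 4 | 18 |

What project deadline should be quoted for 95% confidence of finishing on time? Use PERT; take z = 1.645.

te_A = (3 + 4·8 + 13)/6 = 48/6 = 8; σ²_A = ((13−3)/6)² = 2.778
te_B = (13 + 4·14 + 21)/6 = 90/6 = 15; σ²_B = ((21−13)/6)² = 1.778
te_C = (5 + 4·8 + 11)/6 = 48/6 = 8; σ²_C = ((11−5)/6)² = 1.000
te_D = (1 + 4·2 + 3)/6 = 12/6 = 2; σ²_D = ((3−1)/6)² = 0.111
te_E = (2 + 4·3 + 16)/6 = 30/6 = 5; σ²_E = ((16−2)/6)² = 5.444
te_F = (4 + 4·7 + 10)/6 = 42/6 = 7; σ²_F = ((10−4)/6)² = 1.000
te_G = (10 + 4·14 + 24)/6 = 90/6 = 15; σ²_G = ((24−10)/6)² = 5.444
te_H = (5 + 4·8 + 23)/6 = 60/6 = 10; σ²_H = ((23−5)/6)² = 9.000
te_I = (8 + 4·11 + 20)/6 = 72/6 = 12; σ²_I = ((20−8)/6)² = 4.000
te_J = (2 + 4·4 + 18)/6 = 36/6 = 6; σ²_J = ((18−2)/6)² = 7.111

Forward pass:
ES_A = 0; EF_A = 8
ES_B = 0; EF_B = 15
ES_C = max(EF_A=8, EF_B=15) = 15; EF_C = 15+8 = 23
ES_D = max(EF_A=8, EF_C=23) = 23; EF_D = 23+2 = 25
ES_E = 15; EF_E = 15+5 = 20
ES_F = 23; EF_F = 23+7 = 30
ES_G = 15; EF_G = 15+15 = 30
ES_H = max(EF_B=15, EF_C=23) = 23; EF_H = 23+10 = 33
ES_I = max(EF_A=8, EF_C=23) = 23; EF_I = 23+12 = 35
ES_J = max(EF_D=25, EF_E=20, EF_F=30, EF_G=30, EF_H=33, EF_I=35) = 35; EF_J = 35+6 = 41
Expected project duration μ = 41 days. Critical path: B → C → I → J.

Variance along critical path = 1.778 + 1.000 + 4.000 + 7.111 = 13.889; σ = 3.727 days.
D = μ + z·σ = 41 + 1.645·3.727 = 47.1 days

47.1 days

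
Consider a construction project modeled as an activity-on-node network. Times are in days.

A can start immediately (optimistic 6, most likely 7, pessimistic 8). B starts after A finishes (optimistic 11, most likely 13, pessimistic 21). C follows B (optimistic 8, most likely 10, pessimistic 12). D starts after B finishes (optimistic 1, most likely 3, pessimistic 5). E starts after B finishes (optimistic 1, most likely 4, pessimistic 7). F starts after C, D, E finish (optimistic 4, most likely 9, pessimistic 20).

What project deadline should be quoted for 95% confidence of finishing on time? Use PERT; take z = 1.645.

46.3 days

te_A = (6 + 4·7 + 8)/6 = 42/6 = 7; σ²_A = ((8−6)/6)² = 0.111
te_B = (11 + 4·13 + 21)/6 = 84/6 = 14; σ²_B = ((21−11)/6)² = 2.778
te_C = (8 + 4·10 + 12)/6 = 60/6 = 10; σ²_C = ((12−8)/6)² = 0.444
te_D = (1 + 4·3 + 5)/6 = 18/6 = 3; σ²_D = ((5−1)/6)² = 0.444
te_E = (1 + 4·4 + 7)/6 = 24/6 = 4; σ²_E = ((7−1)/6)² = 1.000
te_F = (4 + 4·9 + 20)/6 = 60/6 = 10; σ²_F = ((20−4)/6)² = 7.111

Forward pass:
ES_A = 0; EF_A = 7
ES_B = 7; EF_B = 7+14 = 21
ES_C = 21; EF_C = 21+10 = 31
ES_D = 21; EF_D = 21+3 = 24
ES_E = 21; EF_E = 21+4 = 25
ES_F = max(EF_C=31, EF_D=24, EF_E=25) = 31; EF_F = 31+10 = 41
Expected project duration μ = 41 days. Critical path: A → B → C → F.

Variance along critical path = 0.111 + 2.778 + 0.444 + 7.111 = 10.444; σ = 3.232 days.
D = μ + z·σ = 41 + 1.645·3.232 = 46.3 days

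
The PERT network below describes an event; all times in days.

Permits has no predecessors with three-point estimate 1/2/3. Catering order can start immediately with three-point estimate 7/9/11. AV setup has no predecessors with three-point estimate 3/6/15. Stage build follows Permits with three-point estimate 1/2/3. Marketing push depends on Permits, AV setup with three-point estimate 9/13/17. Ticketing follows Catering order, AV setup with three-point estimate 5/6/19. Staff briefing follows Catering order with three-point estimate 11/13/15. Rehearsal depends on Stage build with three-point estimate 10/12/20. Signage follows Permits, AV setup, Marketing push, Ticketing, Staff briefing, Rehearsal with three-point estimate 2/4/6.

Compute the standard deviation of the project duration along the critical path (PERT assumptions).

te_Permits = (1 + 4·2 + 3)/6 = 12/6 = 2; σ²_Permits = ((3−1)/6)² = 0.111
te_Catering order = (7 + 4·9 + 11)/6 = 54/6 = 9; σ²_Catering order = ((11−7)/6)² = 0.444
te_AV setup = (3 + 4·6 + 15)/6 = 42/6 = 7; σ²_AV setup = ((15−3)/6)² = 4.000
te_Stage build = (1 + 4·2 + 3)/6 = 12/6 = 2; σ²_Stage build = ((3−1)/6)² = 0.111
te_Marketing push = (9 + 4·13 + 17)/6 = 78/6 = 13; σ²_Marketing push = ((17−9)/6)² = 1.778
te_Ticketing = (5 + 4·6 + 19)/6 = 48/6 = 8; σ²_Ticketing = ((19−5)/6)² = 5.444
te_Staff briefing = (11 + 4·13 + 15)/6 = 78/6 = 13; σ²_Staff briefing = ((15−11)/6)² = 0.444
te_Rehearsal = (10 + 4·12 + 20)/6 = 78/6 = 13; σ²_Rehearsal = ((20−10)/6)² = 2.778
te_Signage = (2 + 4·4 + 6)/6 = 24/6 = 4; σ²_Signage = ((6−2)/6)² = 0.444

Forward pass:
ES_Permits = 0; EF_Permits = 2
ES_Catering order = 0; EF_Catering order = 9
ES_AV setup = 0; EF_AV setup = 7
ES_Stage build = 2; EF_Stage build = 2+2 = 4
ES_Marketing push = max(EF_Permits=2, EF_AV setup=7) = 7; EF_Marketing push = 7+13 = 20
ES_Ticketing = max(EF_Catering order=9, EF_AV setup=7) = 9; EF_Ticketing = 9+8 = 17
ES_Staff briefing = 9; EF_Staff briefing = 9+13 = 22
ES_Rehearsal = 4; EF_Rehearsal = 4+13 = 17
ES_Signage = max(EF_Permits=2, EF_AV setup=7, EF_Marketing push=20, EF_Ticketing=17, EF_Staff briefing=22, EF_Rehearsal=17) = 22; EF_Signage = 22+4 = 26
Expected project duration μ = 26 days. Critical path: Catering order → Staff briefing → Signage.

Variance along critical path = 0.444 + 0.444 + 0.444 = 1.333
σ = √1.333 = 1.155 days

1.15 days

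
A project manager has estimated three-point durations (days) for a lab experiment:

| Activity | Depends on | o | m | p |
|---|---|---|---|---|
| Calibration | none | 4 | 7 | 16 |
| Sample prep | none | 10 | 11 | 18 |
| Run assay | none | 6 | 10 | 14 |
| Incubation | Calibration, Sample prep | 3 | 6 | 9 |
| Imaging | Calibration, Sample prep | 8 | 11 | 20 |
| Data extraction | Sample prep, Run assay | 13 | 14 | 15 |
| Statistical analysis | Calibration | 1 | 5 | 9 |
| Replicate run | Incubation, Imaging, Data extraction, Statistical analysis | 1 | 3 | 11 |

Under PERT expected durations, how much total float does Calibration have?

te_Calibration = (4 + 4·7 + 16)/6 = 48/6 = 8
te_Sample prep = (10 + 4·11 + 18)/6 = 72/6 = 12
te_Run assay = (6 + 4·10 + 14)/6 = 60/6 = 10
te_Incubation = (3 + 4·6 + 9)/6 = 36/6 = 6
te_Imaging = (8 + 4·11 + 20)/6 = 72/6 = 12
te_Data extraction = (13 + 4·14 + 15)/6 = 84/6 = 14
te_Statistical analysis = (1 + 4·5 + 9)/6 = 30/6 = 5
te_Replicate run = (1 + 4·3 + 11)/6 = 24/6 = 4

Forward pass:
ES_Calibration = 0; EF_Calibration = 8
ES_Sample prep = 0; EF_Sample prep = 12
ES_Run assay = 0; EF_Run assay = 10
ES_Incubation = max(EF_Calibration=8, EF_Sample prep=12) = 12; EF_Incubation = 12+6 = 18
ES_Imaging = max(EF_Calibration=8, EF_Sample prep=12) = 12; EF_Imaging = 12+12 = 24
ES_Data extraction = max(EF_Sample prep=12, EF_Run assay=10) = 12; EF_Data extraction = 12+14 = 26
ES_Statistical analysis = 8; EF_Statistical analysis = 8+5 = 13
ES_Replicate run = max(EF_Incubation=18, EF_Imaging=24, EF_Data extraction=26, EF_Statistical analysis=13) = 26; EF_Replicate run = 26+4 = 30
Expected project duration μ = 30 days. Critical path: Sample prep → Data extraction → Replicate run.

Backward pass:
LF_Replicate run = 30; LS_Replicate run = 30−4 = 26
LF_Statistical analysis = LS_Replicate run = 26; LS_Statistical analysis = 26−5 = 21
LF_Data extraction = LS_Replicate run = 26; LS_Data extraction = 26−14 = 12
LF_Imaging = LS_Replicate run = 26; LS_Imaging = 26−12 = 14
LF_Incubation = LS_Replicate run = 26; LS_Incubation = 26−6 = 20
LF_Run assay = LS_Data extraction = 12; LS_Run assay = 12−10 = 2
LF_Sample prep = min(LS_Incubation=20, LS_Imaging=14, LS_Data extraction=12) = 12; LS_Sample prep = 12−12 = 0
LF_Calibration = min(LS_Incubation=20, LS_Imaging=14, LS_Statistical analysis=21) = 14; LS_Calibration = 14−8 = 6
Slack_Calibration = LS_Calibration − ES_Calibration = 6 − 0 = 6

6 days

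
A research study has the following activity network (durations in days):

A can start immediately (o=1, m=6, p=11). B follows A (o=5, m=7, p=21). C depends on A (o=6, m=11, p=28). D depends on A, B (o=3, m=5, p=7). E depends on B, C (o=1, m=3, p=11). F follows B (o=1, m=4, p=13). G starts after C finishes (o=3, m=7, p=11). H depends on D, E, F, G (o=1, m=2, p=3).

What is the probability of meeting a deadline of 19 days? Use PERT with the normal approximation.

0.017

te_A = (1 + 4·6 + 11)/6 = 36/6 = 6; σ²_A = ((11−1)/6)² = 2.778
te_B = (5 + 4·7 + 21)/6 = 54/6 = 9; σ²_B = ((21−5)/6)² = 7.111
te_C = (6 + 4·11 + 28)/6 = 78/6 = 13; σ²_C = ((28−6)/6)² = 13.444
te_D = (3 + 4·5 + 7)/6 = 30/6 = 5; σ²_D = ((7−3)/6)² = 0.444
te_E = (1 + 4·3 + 11)/6 = 24/6 = 4; σ²_E = ((11−1)/6)² = 2.778
te_F = (1 + 4·4 + 13)/6 = 30/6 = 5; σ²_F = ((13−1)/6)² = 4.000
te_G = (3 + 4·7 + 11)/6 = 42/6 = 7; σ²_G = ((11−3)/6)² = 1.778
te_H = (1 + 4·2 + 3)/6 = 12/6 = 2; σ²_H = ((3−1)/6)² = 0.111

Forward pass:
ES_A = 0; EF_A = 6
ES_B = 6; EF_B = 6+9 = 15
ES_C = 6; EF_C = 6+13 = 19
ES_D = max(EF_A=6, EF_B=15) = 15; EF_D = 15+5 = 20
ES_E = max(EF_B=15, EF_C=19) = 19; EF_E = 19+4 = 23
ES_F = 15; EF_F = 15+5 = 20
ES_G = 19; EF_G = 19+7 = 26
ES_H = max(EF_D=20, EF_E=23, EF_F=20, EF_G=26) = 26; EF_H = 26+2 = 28
Expected project duration μ = 28 days. Critical path: A → C → G → H.

Variance along critical path = 2.778 + 13.444 + 1.778 + 0.111 = 18.111; σ = √18.111 = 4.256 days.
Z = (19 − 28) / 4.256 = -2.115
P(T ≤ 19) = Φ(-2.115) ≈ 0.017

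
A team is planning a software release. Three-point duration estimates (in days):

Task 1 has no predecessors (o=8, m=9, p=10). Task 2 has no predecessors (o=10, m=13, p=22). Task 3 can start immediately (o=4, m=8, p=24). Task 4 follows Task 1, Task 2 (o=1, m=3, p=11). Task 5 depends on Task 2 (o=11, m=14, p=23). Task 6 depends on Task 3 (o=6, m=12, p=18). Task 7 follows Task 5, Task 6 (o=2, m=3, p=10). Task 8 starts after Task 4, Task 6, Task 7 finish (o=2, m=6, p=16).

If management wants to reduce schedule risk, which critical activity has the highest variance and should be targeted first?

Task 8

te_Task 1 = (8 + 4·9 + 10)/6 = 54/6 = 9; σ²_Task 1 = ((10−8)/6)² = 0.111
te_Task 2 = (10 + 4·13 + 22)/6 = 84/6 = 14; σ²_Task 2 = ((22−10)/6)² = 4.000
te_Task 3 = (4 + 4·8 + 24)/6 = 60/6 = 10; σ²_Task 3 = ((24−4)/6)² = 11.111
te_Task 4 = (1 + 4·3 + 11)/6 = 24/6 = 4; σ²_Task 4 = ((11−1)/6)² = 2.778
te_Task 5 = (11 + 4·14 + 23)/6 = 90/6 = 15; σ²_Task 5 = ((23−11)/6)² = 4.000
te_Task 6 = (6 + 4·12 + 18)/6 = 72/6 = 12; σ²_Task 6 = ((18−6)/6)² = 4.000
te_Task 7 = (2 + 4·3 + 10)/6 = 24/6 = 4; σ²_Task 7 = ((10−2)/6)² = 1.778
te_Task 8 = (2 + 4·6 + 16)/6 = 42/6 = 7; σ²_Task 8 = ((16−2)/6)² = 5.444

Forward pass:
ES_Task 1 = 0; EF_Task 1 = 9
ES_Task 2 = 0; EF_Task 2 = 14
ES_Task 3 = 0; EF_Task 3 = 10
ES_Task 4 = max(EF_Task 1=9, EF_Task 2=14) = 14; EF_Task 4 = 14+4 = 18
ES_Task 5 = 14; EF_Task 5 = 14+15 = 29
ES_Task 6 = 10; EF_Task 6 = 10+12 = 22
ES_Task 7 = max(EF_Task 5=29, EF_Task 6=22) = 29; EF_Task 7 = 29+4 = 33
ES_Task 8 = max(EF_Task 4=18, EF_Task 6=22, EF_Task 7=33) = 33; EF_Task 8 = 33+7 = 40
Expected project duration μ = 40 days. Critical path: Task 2 → Task 5 → Task 7 → Task 8.

Variances on critical path: σ²_Task 2=4.000, σ²_Task 5=4.000, σ²_Task 7=1.778, σ²_Task 8=5.444.
Largest is σ²_Task 8 = 5.444.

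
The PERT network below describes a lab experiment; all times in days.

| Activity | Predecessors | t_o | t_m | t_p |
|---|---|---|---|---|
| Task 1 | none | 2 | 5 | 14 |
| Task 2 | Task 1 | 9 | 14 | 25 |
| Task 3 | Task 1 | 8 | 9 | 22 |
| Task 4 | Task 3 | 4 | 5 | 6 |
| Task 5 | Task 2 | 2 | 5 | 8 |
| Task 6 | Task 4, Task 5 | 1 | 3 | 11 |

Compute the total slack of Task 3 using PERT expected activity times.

4 days

te_Task 1 = (2 + 4·5 + 14)/6 = 36/6 = 6
te_Task 2 = (9 + 4·14 + 25)/6 = 90/6 = 15
te_Task 3 = (8 + 4·9 + 22)/6 = 66/6 = 11
te_Task 4 = (4 + 4·5 + 6)/6 = 30/6 = 5
te_Task 5 = (2 + 4·5 + 8)/6 = 30/6 = 5
te_Task 6 = (1 + 4·3 + 11)/6 = 24/6 = 4

Forward pass:
ES_Task 1 = 0; EF_Task 1 = 6
ES_Task 2 = 6; EF_Task 2 = 6+15 = 21
ES_Task 3 = 6; EF_Task 3 = 6+11 = 17
ES_Task 4 = 17; EF_Task 4 = 17+5 = 22
ES_Task 5 = 21; EF_Task 5 = 21+5 = 26
ES_Task 6 = max(EF_Task 4=22, EF_Task 5=26) = 26; EF_Task 6 = 26+4 = 30
Expected project duration μ = 30 days. Critical path: Task 1 → Task 2 → Task 5 → Task 6.

Backward pass:
LF_Task 6 = 30; LS_Task 6 = 30−4 = 26
LF_Task 5 = LS_Task 6 = 26; LS_Task 5 = 26−5 = 21
LF_Task 4 = LS_Task 6 = 26; LS_Task 4 = 26−5 = 21
LF_Task 3 = LS_Task 4 = 21; LS_Task 3 = 21−11 = 10
LF_Task 2 = LS_Task 5 = 21; LS_Task 2 = 21−15 = 6
LF_Task 1 = min(LS_Task 2=6, LS_Task 3=10) = 6; LS_Task 1 = 6−6 = 0
Slack_Task 3 = LS_Task 3 − ES_Task 3 = 10 − 6 = 4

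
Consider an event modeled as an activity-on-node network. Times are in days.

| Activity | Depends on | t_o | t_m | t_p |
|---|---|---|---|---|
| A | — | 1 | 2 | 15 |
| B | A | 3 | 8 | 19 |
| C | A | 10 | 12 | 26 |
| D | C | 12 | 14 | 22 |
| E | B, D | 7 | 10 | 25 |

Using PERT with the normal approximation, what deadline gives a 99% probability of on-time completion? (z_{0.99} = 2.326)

56.5 days

te_A = (1 + 4·2 + 15)/6 = 24/6 = 4; σ²_A = ((15−1)/6)² = 5.444
te_B = (3 + 4·8 + 19)/6 = 54/6 = 9; σ²_B = ((19−3)/6)² = 7.111
te_C = (10 + 4·12 + 26)/6 = 84/6 = 14; σ²_C = ((26−10)/6)² = 7.111
te_D = (12 + 4·14 + 22)/6 = 90/6 = 15; σ²_D = ((22−12)/6)² = 2.778
te_E = (7 + 4·10 + 25)/6 = 72/6 = 12; σ²_E = ((25−7)/6)² = 9.000

Forward pass:
ES_A = 0; EF_A = 4
ES_B = 4; EF_B = 4+9 = 13
ES_C = 4; EF_C = 4+14 = 18
ES_D = 18; EF_D = 18+15 = 33
ES_E = max(EF_B=13, EF_D=33) = 33; EF_E = 33+12 = 45
Expected project duration μ = 45 days. Critical path: A → C → D → E.

Variance along critical path = 5.444 + 7.111 + 2.778 + 9.000 = 24.333; σ = 4.933 days.
D = μ + z·σ = 45 + 2.326·4.933 = 56.5 days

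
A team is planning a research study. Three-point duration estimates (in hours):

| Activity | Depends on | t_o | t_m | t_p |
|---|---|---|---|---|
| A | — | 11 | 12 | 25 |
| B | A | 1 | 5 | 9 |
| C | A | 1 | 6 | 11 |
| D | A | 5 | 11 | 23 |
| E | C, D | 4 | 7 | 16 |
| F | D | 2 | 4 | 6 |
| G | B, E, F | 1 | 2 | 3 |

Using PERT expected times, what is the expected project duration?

te_A = (11 + 4·12 + 25)/6 = 84/6 = 14
te_B = (1 + 4·5 + 9)/6 = 30/6 = 5
te_C = (1 + 4·6 + 11)/6 = 36/6 = 6
te_D = (5 + 4·11 + 23)/6 = 72/6 = 12
te_E = (4 + 4·7 + 16)/6 = 48/6 = 8
te_F = (2 + 4·4 + 6)/6 = 24/6 = 4
te_G = (1 + 4·2 + 3)/6 = 12/6 = 2

Forward pass:
ES_A = 0; EF_A = 14
ES_B = 14; EF_B = 14+5 = 19
ES_C = 14; EF_C = 14+6 = 20
ES_D = 14; EF_D = 14+12 = 26
ES_E = max(EF_C=20, EF_D=26) = 26; EF_E = 26+8 = 34
ES_F = 26; EF_F = 26+4 = 30
ES_G = max(EF_B=19, EF_E=34, EF_F=30) = 34; EF_G = 34+2 = 36
Expected project duration μ = 36 hours. Critical path: A → D → E → G.

36 hours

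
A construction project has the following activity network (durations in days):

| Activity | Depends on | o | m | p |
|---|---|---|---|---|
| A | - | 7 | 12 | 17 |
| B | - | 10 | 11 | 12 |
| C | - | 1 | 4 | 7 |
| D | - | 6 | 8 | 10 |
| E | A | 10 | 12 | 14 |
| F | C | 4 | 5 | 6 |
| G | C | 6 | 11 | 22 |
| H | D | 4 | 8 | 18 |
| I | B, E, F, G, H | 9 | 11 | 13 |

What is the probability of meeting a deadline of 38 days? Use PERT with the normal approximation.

te_A = (7 + 4·12 + 17)/6 = 72/6 = 12; σ²_A = ((17−7)/6)² = 2.778
te_B = (10 + 4·11 + 12)/6 = 66/6 = 11; σ²_B = ((12−10)/6)² = 0.111
te_C = (1 + 4·4 + 7)/6 = 24/6 = 4; σ²_C = ((7−1)/6)² = 1.000
te_D = (6 + 4·8 + 10)/6 = 48/6 = 8; σ²_D = ((10−6)/6)² = 0.444
te_E = (10 + 4·12 + 14)/6 = 72/6 = 12; σ²_E = ((14−10)/6)² = 0.444
te_F = (4 + 4·5 + 6)/6 = 30/6 = 5; σ²_F = ((6−4)/6)² = 0.111
te_G = (6 + 4·11 + 22)/6 = 72/6 = 12; σ²_G = ((22−6)/6)² = 7.111
te_H = (4 + 4·8 + 18)/6 = 54/6 = 9; σ²_H = ((18−4)/6)² = 5.444
te_I = (9 + 4·11 + 13)/6 = 66/6 = 11; σ²_I = ((13−9)/6)² = 0.444

Forward pass:
ES_A = 0; EF_A = 12
ES_B = 0; EF_B = 11
ES_C = 0; EF_C = 4
ES_D = 0; EF_D = 8
ES_E = 12; EF_E = 12+12 = 24
ES_F = 4; EF_F = 4+5 = 9
ES_G = 4; EF_G = 4+12 = 16
ES_H = 8; EF_H = 8+9 = 17
ES_I = max(EF_B=11, EF_E=24, EF_F=9, EF_G=16, EF_H=17) = 24; EF_I = 24+11 = 35
Expected project duration μ = 35 days. Critical path: A → E → I.

Variance along critical path = 2.778 + 0.444 + 0.444 = 3.667; σ = √3.667 = 1.915 days.
Z = (38 − 35) / 1.915 = 1.567
P(T ≤ 38) = Φ(1.567) ≈ 0.941

0.941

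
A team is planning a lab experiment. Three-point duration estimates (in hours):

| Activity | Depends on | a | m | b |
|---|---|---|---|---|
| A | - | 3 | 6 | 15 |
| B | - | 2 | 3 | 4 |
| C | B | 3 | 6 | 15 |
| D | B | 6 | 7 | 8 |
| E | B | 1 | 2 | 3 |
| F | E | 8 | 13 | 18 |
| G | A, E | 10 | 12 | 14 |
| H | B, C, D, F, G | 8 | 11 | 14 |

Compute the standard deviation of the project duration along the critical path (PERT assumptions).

te_A = (3 + 4·6 + 15)/6 = 42/6 = 7; σ²_A = ((15−3)/6)² = 4.000
te_B = (2 + 4·3 + 4)/6 = 18/6 = 3; σ²_B = ((4−2)/6)² = 0.111
te_C = (3 + 4·6 + 15)/6 = 42/6 = 7; σ²_C = ((15−3)/6)² = 4.000
te_D = (6 + 4·7 + 8)/6 = 42/6 = 7; σ²_D = ((8−6)/6)² = 0.111
te_E = (1 + 4·2 + 3)/6 = 12/6 = 2; σ²_E = ((3−1)/6)² = 0.111
te_F = (8 + 4·13 + 18)/6 = 78/6 = 13; σ²_F = ((18−8)/6)² = 2.778
te_G = (10 + 4·12 + 14)/6 = 72/6 = 12; σ²_G = ((14−10)/6)² = 0.444
te_H = (8 + 4·11 + 14)/6 = 66/6 = 11; σ²_H = ((14−8)/6)² = 1.000

Forward pass:
ES_A = 0; EF_A = 7
ES_B = 0; EF_B = 3
ES_C = 3; EF_C = 3+7 = 10
ES_D = 3; EF_D = 3+7 = 10
ES_E = 3; EF_E = 3+2 = 5
ES_F = 5; EF_F = 5+13 = 18
ES_G = max(EF_A=7, EF_E=5) = 7; EF_G = 7+12 = 19
ES_H = max(EF_B=3, EF_C=10, EF_D=10, EF_F=18, EF_G=19) = 19; EF_H = 19+11 = 30
Expected project duration μ = 30 hours. Critical path: A → G → H.

Variance along critical path = 4.000 + 0.444 + 1.000 = 5.444
σ = √5.444 = 2.333 hours

2.33 hours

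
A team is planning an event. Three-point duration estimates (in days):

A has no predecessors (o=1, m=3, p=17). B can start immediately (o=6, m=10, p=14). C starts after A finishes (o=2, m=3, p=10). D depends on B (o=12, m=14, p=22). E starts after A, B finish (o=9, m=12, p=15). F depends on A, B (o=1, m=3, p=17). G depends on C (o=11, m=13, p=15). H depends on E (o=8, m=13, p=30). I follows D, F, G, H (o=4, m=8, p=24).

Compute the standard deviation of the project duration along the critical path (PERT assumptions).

te_A = (1 + 4·3 + 17)/6 = 30/6 = 5; σ²_A = ((17−1)/6)² = 7.111
te_B = (6 + 4·10 + 14)/6 = 60/6 = 10; σ²_B = ((14−6)/6)² = 1.778
te_C = (2 + 4·3 + 10)/6 = 24/6 = 4; σ²_C = ((10−2)/6)² = 1.778
te_D = (12 + 4·14 + 22)/6 = 90/6 = 15; σ²_D = ((22−12)/6)² = 2.778
te_E = (9 + 4·12 + 15)/6 = 72/6 = 12; σ²_E = ((15−9)/6)² = 1.000
te_F = (1 + 4·3 + 17)/6 = 30/6 = 5; σ²_F = ((17−1)/6)² = 7.111
te_G = (11 + 4·13 + 15)/6 = 78/6 = 13; σ²_G = ((15−11)/6)² = 0.444
te_H = (8 + 4·13 + 30)/6 = 90/6 = 15; σ²_H = ((30−8)/6)² = 13.444
te_I = (4 + 4·8 + 24)/6 = 60/6 = 10; σ²_I = ((24−4)/6)² = 11.111

Forward pass:
ES_A = 0; EF_A = 5
ES_B = 0; EF_B = 10
ES_C = 5; EF_C = 5+4 = 9
ES_D = 10; EF_D = 10+15 = 25
ES_E = max(EF_A=5, EF_B=10) = 10; EF_E = 10+12 = 22
ES_F = max(EF_A=5, EF_B=10) = 10; EF_F = 10+5 = 15
ES_G = 9; EF_G = 9+13 = 22
ES_H = 22; EF_H = 22+15 = 37
ES_I = max(EF_D=25, EF_F=15, EF_G=22, EF_H=37) = 37; EF_I = 37+10 = 47
Expected project duration μ = 47 days. Critical path: B → E → H → I.

Variance along critical path = 1.778 + 1.000 + 13.444 + 11.111 = 27.333
σ = √27.333 = 5.228 days

5.23 days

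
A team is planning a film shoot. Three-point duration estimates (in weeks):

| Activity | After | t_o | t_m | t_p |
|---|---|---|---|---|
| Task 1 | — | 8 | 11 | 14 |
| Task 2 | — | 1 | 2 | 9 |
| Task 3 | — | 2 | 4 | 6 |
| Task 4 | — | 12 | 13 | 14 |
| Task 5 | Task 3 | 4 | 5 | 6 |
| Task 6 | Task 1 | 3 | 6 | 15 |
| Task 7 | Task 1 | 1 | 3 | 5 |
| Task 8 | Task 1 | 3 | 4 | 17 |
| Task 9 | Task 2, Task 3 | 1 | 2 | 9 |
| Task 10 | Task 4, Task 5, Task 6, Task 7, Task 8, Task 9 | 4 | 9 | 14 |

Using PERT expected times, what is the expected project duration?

te_Task 1 = (8 + 4·11 + 14)/6 = 66/6 = 11
te_Task 2 = (1 + 4·2 + 9)/6 = 18/6 = 3
te_Task 3 = (2 + 4·4 + 6)/6 = 24/6 = 4
te_Task 4 = (12 + 4·13 + 14)/6 = 78/6 = 13
te_Task 5 = (4 + 4·5 + 6)/6 = 30/6 = 5
te_Task 6 = (3 + 4·6 + 15)/6 = 42/6 = 7
te_Task 7 = (1 + 4·3 + 5)/6 = 18/6 = 3
te_Task 8 = (3 + 4·4 + 17)/6 = 36/6 = 6
te_Task 9 = (1 + 4·2 + 9)/6 = 18/6 = 3
te_Task 10 = (4 + 4·9 + 14)/6 = 54/6 = 9

Forward pass:
ES_Task 1 = 0; EF_Task 1 = 11
ES_Task 2 = 0; EF_Task 2 = 3
ES_Task 3 = 0; EF_Task 3 = 4
ES_Task 4 = 0; EF_Task 4 = 13
ES_Task 5 = 4; EF_Task 5 = 4+5 = 9
ES_Task 6 = 11; EF_Task 6 = 11+7 = 18
ES_Task 7 = 11; EF_Task 7 = 11+3 = 14
ES_Task 8 = 11; EF_Task 8 = 11+6 = 17
ES_Task 9 = max(EF_Task 2=3, EF_Task 3=4) = 4; EF_Task 9 = 4+3 = 7
ES_Task 10 = max(EF_Task 4=13, EF_Task 5=9, EF_Task 6=18, EF_Task 7=14, EF_Task 8=17, EF_Task 9=7) = 18; EF_Task 10 = 18+9 = 27
Expected project duration μ = 27 weeks. Critical path: Task 1 → Task 6 → Task 10.

27 weeks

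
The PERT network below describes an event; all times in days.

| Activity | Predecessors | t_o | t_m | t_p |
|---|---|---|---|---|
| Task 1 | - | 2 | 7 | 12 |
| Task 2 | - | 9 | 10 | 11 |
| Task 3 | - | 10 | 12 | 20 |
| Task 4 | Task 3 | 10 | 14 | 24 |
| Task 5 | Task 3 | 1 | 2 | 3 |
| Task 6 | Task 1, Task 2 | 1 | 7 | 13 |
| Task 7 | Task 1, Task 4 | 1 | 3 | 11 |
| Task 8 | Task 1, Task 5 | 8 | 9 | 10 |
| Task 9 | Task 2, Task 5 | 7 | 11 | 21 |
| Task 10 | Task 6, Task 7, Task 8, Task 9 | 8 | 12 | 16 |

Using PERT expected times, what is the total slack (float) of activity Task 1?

16 days

te_Task 1 = (2 + 4·7 + 12)/6 = 42/6 = 7
te_Task 2 = (9 + 4·10 + 11)/6 = 60/6 = 10
te_Task 3 = (10 + 4·12 + 20)/6 = 78/6 = 13
te_Task 4 = (10 + 4·14 + 24)/6 = 90/6 = 15
te_Task 5 = (1 + 4·2 + 3)/6 = 12/6 = 2
te_Task 6 = (1 + 4·7 + 13)/6 = 42/6 = 7
te_Task 7 = (1 + 4·3 + 11)/6 = 24/6 = 4
te_Task 8 = (8 + 4·9 + 10)/6 = 54/6 = 9
te_Task 9 = (7 + 4·11 + 21)/6 = 72/6 = 12
te_Task 10 = (8 + 4·12 + 16)/6 = 72/6 = 12

Forward pass:
ES_Task 1 = 0; EF_Task 1 = 7
ES_Task 2 = 0; EF_Task 2 = 10
ES_Task 3 = 0; EF_Task 3 = 13
ES_Task 4 = 13; EF_Task 4 = 13+15 = 28
ES_Task 5 = 13; EF_Task 5 = 13+2 = 15
ES_Task 6 = max(EF_Task 1=7, EF_Task 2=10) = 10; EF_Task 6 = 10+7 = 17
ES_Task 7 = max(EF_Task 1=7, EF_Task 4=28) = 28; EF_Task 7 = 28+4 = 32
ES_Task 8 = max(EF_Task 1=7, EF_Task 5=15) = 15; EF_Task 8 = 15+9 = 24
ES_Task 9 = max(EF_Task 2=10, EF_Task 5=15) = 15; EF_Task 9 = 15+12 = 27
ES_Task 10 = max(EF_Task 6=17, EF_Task 7=32, EF_Task 8=24, EF_Task 9=27) = 32; EF_Task 10 = 32+12 = 44
Expected project duration μ = 44 days. Critical path: Task 3 → Task 4 → Task 7 → Task 10.

Backward pass:
LF_Task 10 = 44; LS_Task 10 = 44−12 = 32
LF_Task 9 = LS_Task 10 = 32; LS_Task 9 = 32−12 = 20
LF_Task 8 = LS_Task 10 = 32; LS_Task 8 = 32−9 = 23
LF_Task 7 = LS_Task 10 = 32; LS_Task 7 = 32−4 = 28
LF_Task 6 = LS_Task 10 = 32; LS_Task 6 = 32−7 = 25
LF_Task 5 = min(LS_Task 8=23, LS_Task 9=20) = 20; LS_Task 5 = 20−2 = 18
LF_Task 4 = LS_Task 7 = 28; LS_Task 4 = 28−15 = 13
LF_Task 3 = min(LS_Task 4=13, LS_Task 5=18) = 13; LS_Task 3 = 13−13 = 0
LF_Task 2 = min(LS_Task 6=25, LS_Task 9=20) = 20; LS_Task 2 = 20−10 = 10
LF_Task 1 = min(LS_Task 6=25, LS_Task 7=28, LS_Task 8=23) = 23; LS_Task 1 = 23−7 = 16
Slack_Task 1 = LS_Task 1 − ES_Task 1 = 16 − 0 = 16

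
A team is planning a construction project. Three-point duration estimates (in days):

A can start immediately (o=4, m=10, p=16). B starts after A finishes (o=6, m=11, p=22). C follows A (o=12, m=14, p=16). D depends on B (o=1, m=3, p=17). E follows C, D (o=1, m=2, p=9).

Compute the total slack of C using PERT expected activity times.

3 days

te_A = (4 + 4·10 + 16)/6 = 60/6 = 10
te_B = (6 + 4·11 + 22)/6 = 72/6 = 12
te_C = (12 + 4·14 + 16)/6 = 84/6 = 14
te_D = (1 + 4·3 + 17)/6 = 30/6 = 5
te_E = (1 + 4·2 + 9)/6 = 18/6 = 3

Forward pass:
ES_A = 0; EF_A = 10
ES_B = 10; EF_B = 10+12 = 22
ES_C = 10; EF_C = 10+14 = 24
ES_D = 22; EF_D = 22+5 = 27
ES_E = max(EF_C=24, EF_D=27) = 27; EF_E = 27+3 = 30
Expected project duration μ = 30 days. Critical path: A → B → D → E.

Backward pass:
LF_E = 30; LS_E = 30−3 = 27
LF_D = LS_E = 27; LS_D = 27−5 = 22
LF_C = LS_E = 27; LS_C = 27−14 = 13
LF_B = LS_D = 22; LS_B = 22−12 = 10
LF_A = min(LS_B=10, LS_C=13) = 10; LS_A = 10−10 = 0
Slack_C = LS_C − ES_C = 13 − 10 = 3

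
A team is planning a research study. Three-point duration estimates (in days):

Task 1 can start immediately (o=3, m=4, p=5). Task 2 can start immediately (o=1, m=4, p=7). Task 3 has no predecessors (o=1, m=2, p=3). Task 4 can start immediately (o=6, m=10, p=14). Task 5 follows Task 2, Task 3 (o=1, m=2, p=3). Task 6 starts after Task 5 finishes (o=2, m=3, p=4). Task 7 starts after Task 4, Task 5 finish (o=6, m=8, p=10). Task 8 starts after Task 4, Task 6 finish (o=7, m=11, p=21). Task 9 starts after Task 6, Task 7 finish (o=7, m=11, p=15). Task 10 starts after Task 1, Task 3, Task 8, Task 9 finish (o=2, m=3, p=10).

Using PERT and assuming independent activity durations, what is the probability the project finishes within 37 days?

0.952

te_Task 1 = (3 + 4·4 + 5)/6 = 24/6 = 4; σ²_Task 1 = ((5−3)/6)² = 0.111
te_Task 2 = (1 + 4·4 + 7)/6 = 24/6 = 4; σ²_Task 2 = ((7−1)/6)² = 1.000
te_Task 3 = (1 + 4·2 + 3)/6 = 12/6 = 2; σ²_Task 3 = ((3−1)/6)² = 0.111
te_Task 4 = (6 + 4·10 + 14)/6 = 60/6 = 10; σ²_Task 4 = ((14−6)/6)² = 1.778
te_Task 5 = (1 + 4·2 + 3)/6 = 12/6 = 2; σ²_Task 5 = ((3−1)/6)² = 0.111
te_Task 6 = (2 + 4·3 + 4)/6 = 18/6 = 3; σ²_Task 6 = ((4−2)/6)² = 0.111
te_Task 7 = (6 + 4·8 + 10)/6 = 48/6 = 8; σ²_Task 7 = ((10−6)/6)² = 0.444
te_Task 8 = (7 + 4·11 + 21)/6 = 72/6 = 12; σ²_Task 8 = ((21−7)/6)² = 5.444
te_Task 9 = (7 + 4·11 + 15)/6 = 66/6 = 11; σ²_Task 9 = ((15−7)/6)² = 1.778
te_Task 10 = (2 + 4·3 + 10)/6 = 24/6 = 4; σ²_Task 10 = ((10−2)/6)² = 1.778

Forward pass:
ES_Task 1 = 0; EF_Task 1 = 4
ES_Task 2 = 0; EF_Task 2 = 4
ES_Task 3 = 0; EF_Task 3 = 2
ES_Task 4 = 0; EF_Task 4 = 10
ES_Task 5 = max(EF_Task 2=4, EF_Task 3=2) = 4; EF_Task 5 = 4+2 = 6
ES_Task 6 = 6; EF_Task 6 = 6+3 = 9
ES_Task 7 = max(EF_Task 4=10, EF_Task 5=6) = 10; EF_Task 7 = 10+8 = 18
ES_Task 8 = max(EF_Task 4=10, EF_Task 6=9) = 10; EF_Task 8 = 10+12 = 22
ES_Task 9 = max(EF_Task 6=9, EF_Task 7=18) = 18; EF_Task 9 = 18+11 = 29
ES_Task 10 = max(EF_Task 1=4, EF_Task 3=2, EF_Task 8=22, EF_Task 9=29) = 29; EF_Task 10 = 29+4 = 33
Expected project duration μ = 33 days. Critical path: Task 4 → Task 7 → Task 9 → Task 10.

Variance along critical path = 1.778 + 0.444 + 1.778 + 1.778 = 5.778; σ = √5.778 = 2.404 days.
Z = (37 − 33) / 2.404 = 1.664
P(T ≤ 37) = Φ(1.664) ≈ 0.952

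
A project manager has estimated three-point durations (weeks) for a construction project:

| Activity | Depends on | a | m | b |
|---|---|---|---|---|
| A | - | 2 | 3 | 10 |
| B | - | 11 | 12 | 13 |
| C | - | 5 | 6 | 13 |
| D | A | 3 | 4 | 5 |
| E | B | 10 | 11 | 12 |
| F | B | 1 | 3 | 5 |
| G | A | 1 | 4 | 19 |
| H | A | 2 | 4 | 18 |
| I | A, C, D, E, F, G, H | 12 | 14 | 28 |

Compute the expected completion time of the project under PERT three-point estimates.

39 weeks

te_A = (2 + 4·3 + 10)/6 = 24/6 = 4
te_B = (11 + 4·12 + 13)/6 = 72/6 = 12
te_C = (5 + 4·6 + 13)/6 = 42/6 = 7
te_D = (3 + 4·4 + 5)/6 = 24/6 = 4
te_E = (10 + 4·11 + 12)/6 = 66/6 = 11
te_F = (1 + 4·3 + 5)/6 = 18/6 = 3
te_G = (1 + 4·4 + 19)/6 = 36/6 = 6
te_H = (2 + 4·4 + 18)/6 = 36/6 = 6
te_I = (12 + 4·14 + 28)/6 = 96/6 = 16

Forward pass:
ES_A = 0; EF_A = 4
ES_B = 0; EF_B = 12
ES_C = 0; EF_C = 7
ES_D = 4; EF_D = 4+4 = 8
ES_E = 12; EF_E = 12+11 = 23
ES_F = 12; EF_F = 12+3 = 15
ES_G = 4; EF_G = 4+6 = 10
ES_H = 4; EF_H = 4+6 = 10
ES_I = max(EF_A=4, EF_C=7, EF_D=8, EF_E=23, EF_F=15, EF_G=10, EF_H=10) = 23; EF_I = 23+16 = 39
Expected project duration μ = 39 weeks. Critical path: B → E → I.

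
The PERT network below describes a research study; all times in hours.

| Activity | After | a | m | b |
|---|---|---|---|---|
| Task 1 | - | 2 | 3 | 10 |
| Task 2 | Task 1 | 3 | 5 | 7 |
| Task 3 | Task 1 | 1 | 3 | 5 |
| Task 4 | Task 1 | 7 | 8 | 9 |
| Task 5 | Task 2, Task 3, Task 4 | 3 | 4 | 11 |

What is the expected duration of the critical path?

te_Task 1 = (2 + 4·3 + 10)/6 = 24/6 = 4
te_Task 2 = (3 + 4·5 + 7)/6 = 30/6 = 5
te_Task 3 = (1 + 4·3 + 5)/6 = 18/6 = 3
te_Task 4 = (7 + 4·8 + 9)/6 = 48/6 = 8
te_Task 5 = (3 + 4·4 + 11)/6 = 30/6 = 5

Forward pass:
ES_Task 1 = 0; EF_Task 1 = 4
ES_Task 2 = 4; EF_Task 2 = 4+5 = 9
ES_Task 3 = 4; EF_Task 3 = 4+3 = 7
ES_Task 4 = 4; EF_Task 4 = 4+8 = 12
ES_Task 5 = max(EF_Task 2=9, EF_Task 3=7, EF_Task 4=12) = 12; EF_Task 5 = 12+5 = 17
Expected project duration μ = 17 hours. Critical path: Task 1 → Task 4 → Task 5.

17 hours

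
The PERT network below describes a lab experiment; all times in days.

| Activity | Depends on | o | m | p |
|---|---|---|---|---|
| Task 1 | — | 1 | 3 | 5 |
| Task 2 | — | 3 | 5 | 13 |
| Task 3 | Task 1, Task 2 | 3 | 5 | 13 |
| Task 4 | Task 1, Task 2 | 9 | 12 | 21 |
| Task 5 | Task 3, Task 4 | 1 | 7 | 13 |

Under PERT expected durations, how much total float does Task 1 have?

3 days

te_Task 1 = (1 + 4·3 + 5)/6 = 18/6 = 3
te_Task 2 = (3 + 4·5 + 13)/6 = 36/6 = 6
te_Task 3 = (3 + 4·5 + 13)/6 = 36/6 = 6
te_Task 4 = (9 + 4·12 + 21)/6 = 78/6 = 13
te_Task 5 = (1 + 4·7 + 13)/6 = 42/6 = 7

Forward pass:
ES_Task 1 = 0; EF_Task 1 = 3
ES_Task 2 = 0; EF_Task 2 = 6
ES_Task 3 = max(EF_Task 1=3, EF_Task 2=6) = 6; EF_Task 3 = 6+6 = 12
ES_Task 4 = max(EF_Task 1=3, EF_Task 2=6) = 6; EF_Task 4 = 6+13 = 19
ES_Task 5 = max(EF_Task 3=12, EF_Task 4=19) = 19; EF_Task 5 = 19+7 = 26
Expected project duration μ = 26 days. Critical path: Task 2 → Task 4 → Task 5.

Backward pass:
LF_Task 5 = 26; LS_Task 5 = 26−7 = 19
LF_Task 4 = LS_Task 5 = 19; LS_Task 4 = 19−13 = 6
LF_Task 3 = LS_Task 5 = 19; LS_Task 3 = 19−6 = 13
LF_Task 2 = min(LS_Task 3=13, LS_Task 4=6) = 6; LS_Task 2 = 6−6 = 0
LF_Task 1 = min(LS_Task 3=13, LS_Task 4=6) = 6; LS_Task 1 = 6−3 = 3
Slack_Task 1 = LS_Task 1 − ES_Task 1 = 3 − 0 = 3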